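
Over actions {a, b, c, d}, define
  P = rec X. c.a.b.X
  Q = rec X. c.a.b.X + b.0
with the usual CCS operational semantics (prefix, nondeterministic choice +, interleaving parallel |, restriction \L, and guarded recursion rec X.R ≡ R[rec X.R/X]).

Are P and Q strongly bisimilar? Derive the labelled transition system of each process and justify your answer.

P ≁ Q

P's transition system — 3 states:
  u0 = rec X. c.a.b.X → —c→ u1
  u1 = a.b.(rec X. c.a.b.X) → —a→ u2
  u2 = b.(rec X. c.a.b.X) → —b→ u0
Q's transition system — 4 states:
  v0 = rec X. c.a.b.X + b.0 → —b→ v1, —c→ v2
  v1 = 0 → stopped
  v2 = a.b.(rec X. c.a.b.X + b.0) → —a→ v3
  v3 = b.(rec X. c.a.b.X + b.0) → —b→ v0
Bisimilarity quotient blocks:
  B0 = {u0}
  B1 = {u1}
  B2 = {u2}
  B3 = {v0}
  B4 = {v2}
  B5 = {v3}
  B6 = {v1}
u0 ∈ B0, v0 ∈ B3 → different blocks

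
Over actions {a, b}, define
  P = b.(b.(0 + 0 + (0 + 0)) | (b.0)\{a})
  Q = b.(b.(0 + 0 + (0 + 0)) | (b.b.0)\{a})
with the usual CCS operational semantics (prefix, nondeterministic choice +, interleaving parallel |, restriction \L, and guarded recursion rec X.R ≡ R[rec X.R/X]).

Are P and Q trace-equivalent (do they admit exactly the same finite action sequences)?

P's transition system — 5 states:
  s0 = b.(b.(0 + 0 + (0 + 0)) | (b.0)\{a}) | —b→ s1
  s1 = b.(0 + 0 + (0 + 0)) | (b.0)\{a} | —b→ s2, —b→ s3
  s2 = (0 + 0 + (0 + 0)) | (b.0)\{a} | —b→ s4
  s3 = b.(0 + 0 + (0 + 0)) | 0\{a} | —b→ s4
  s4 = (0 + 0 + (0 + 0)) | 0\{a} | ·
Q's transition system — 7 states:
  t0 = b.(b.(0 + 0 + (0 + 0)) | (b.b.0)\{a}) | —b→ t1
  t1 = b.(0 + 0 + (0 + 0)) | (b.b.0)\{a} | —b→ t2, —b→ t3
  t2 = (0 + 0 + (0 + 0)) | (b.b.0)\{a} | —b→ t4
  t3 = b.(0 + 0 + (0 + 0)) | (b.0)\{a} | —b→ t4, —b→ t5
  t4 = (0 + 0 + (0 + 0)) | (b.0)\{a} | —b→ t6
  t5 = b.(0 + 0 + (0 + 0)) | 0\{a} | —b→ t6
  t6 = (0 + 0 + (0 + 0)) | 0\{a} | ·
Executing bbbb from Q (initial set {t0}):
  step 1 (b): {t1}
  step 2 (b): {t2, t3}
  step 3 (b): {t4, t5}
  step 4 (b): {t6}
  — Q admits the full trace.
Executing bbbb from P (initial set {s0}):
  step 1 (b): {s1}
  step 2 (b): {s2, s3}
  step 3 (b): {s4}
  step 4 (b): no successor for P

NO — witness ⟨bbbb⟩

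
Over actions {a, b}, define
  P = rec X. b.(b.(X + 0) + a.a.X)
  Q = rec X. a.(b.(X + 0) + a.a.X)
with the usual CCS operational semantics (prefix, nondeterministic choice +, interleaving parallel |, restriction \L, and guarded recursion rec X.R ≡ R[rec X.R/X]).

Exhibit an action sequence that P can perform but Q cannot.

Reachable graph of P (4 states):
  p0 = rec X. b.(b.(X + 0) + a.a.X) → ··b··> p1
  p1 = b.((rec X. b.(b.(X + 0) + a.a.X)) + 0) + a.a.(rec X. b.(b.(X + 0) + a.a.X)) → ··a··> p2, ··b··> p3
  p2 = a.(rec X. b.(b.(X + 0) + a.a.X)) → ··a··> p0
  p3 = (rec X. b.(b.(X + 0) + a.a.X)) + 0 → ··b··> p1
Reachable graph of Q (4 states):
  q0 = rec X. a.(b.(X + 0) + a.a.X) → ··a··> q1
  q1 = b.((rec X. a.(b.(X + 0) + a.a.X)) + 0) + a.a.(rec X. a.(b.(X + 0) + a.a.X)) → ··a··> q2, ··b··> q3
  q2 = a.(rec X. a.(b.(X + 0) + a.a.X)) → ··a··> q0
  q3 = (rec X. a.(b.(X + 0) + a.a.X)) + 0 → ··a··> q1
Run σ = ⟨b⟩ on P: start {p0}
  step 1 (b): {p1}
  — P admits the full trace.
Run σ = ⟨b⟩ on Q: start {q0}
  step 1 (b): no successor for Q

b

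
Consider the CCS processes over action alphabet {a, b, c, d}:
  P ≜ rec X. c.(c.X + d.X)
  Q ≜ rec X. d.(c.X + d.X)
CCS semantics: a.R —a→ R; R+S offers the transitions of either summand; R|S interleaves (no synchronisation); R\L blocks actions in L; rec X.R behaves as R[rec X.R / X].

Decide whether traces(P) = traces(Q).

Reachable graph of P (2 states):
  u0 = rec X. c.(c.X + d.X) :: —c→ u1
  u1 = c.(rec X. c.(c.X + d.X)) + d.(rec X. c.(c.X + d.X)) :: —c→ u0, —d→ u0
Reachable graph of Q (2 states):
  v0 = rec X. d.(c.X + d.X) :: —d→ v1
  v1 = c.(rec X. d.(c.X + d.X)) + d.(rec X. d.(c.X + d.X)) :: —c→ v0, —d→ v0
Run σ = ⟨c⟩ on P: start {u0}
  step 1 (c): {u1}
  P completes σ.
Run σ = ⟨c⟩ on Q: start {v0}
  step 1 (c): no successor for Q

traces(P) ≠ traces(Q) — witness ⟨c⟩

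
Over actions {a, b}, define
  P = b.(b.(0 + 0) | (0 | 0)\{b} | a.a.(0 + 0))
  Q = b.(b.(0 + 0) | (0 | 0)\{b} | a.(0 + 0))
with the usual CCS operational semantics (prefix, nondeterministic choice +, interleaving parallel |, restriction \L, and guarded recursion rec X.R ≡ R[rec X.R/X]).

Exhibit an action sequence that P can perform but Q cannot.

Reachable graph of P (7 states):
  p0 = b.(b.(0 + 0) | (0 | 0)\{b} | a.a.(0 + 0)) → --b--▸ p1
  p1 = b.(0 + 0) | (0 | 0)\{b} | a.a.(0 + 0) → --a--▸ p2, --b--▸ p3
  p2 = b.(0 + 0) | (0 | 0)\{b} | a.(0 + 0) → --a--▸ p4, --b--▸ p5
  p3 = (0 + 0) | (0 | 0)\{b} | a.a.(0 + 0) → --a--▸ p5
  p4 = b.(0 + 0) | (0 | 0)\{b} | (0 + 0) → --b--▸ p6
  p5 = (0 + 0) | (0 | 0)\{b} | a.(0 + 0) → --a--▸ p6
  p6 = (0 + 0) | (0 | 0)\{b} | (0 + 0) → (no moves)
Reachable graph of Q (5 states):
  q0 = b.(b.(0 + 0) | (0 | 0)\{b} | a.(0 + 0)) → --b--▸ q1
  q1 = b.(0 + 0) | (0 | 0)\{b} | a.(0 + 0) → --a--▸ q2, --b--▸ q3
  q2 = b.(0 + 0) | (0 | 0)\{b} | (0 + 0) → --b--▸ q4
  q3 = (0 + 0) | (0 | 0)\{b} | a.(0 + 0) → --a--▸ q4
  q4 = (0 + 0) | (0 | 0)\{b} | (0 + 0) → (no moves)
Executing baa from P (initial set {p0}):
  step 1 (b): {p1}
  step 2 (a): {p2}
  step 3 (a): {p4}
  ✓ P
Executing baa from Q (initial set {q0}):
  step 1 (b): {q1}
  step 2 (a): {q2}
  step 3 (a): ∅  — Q cannot continue

baa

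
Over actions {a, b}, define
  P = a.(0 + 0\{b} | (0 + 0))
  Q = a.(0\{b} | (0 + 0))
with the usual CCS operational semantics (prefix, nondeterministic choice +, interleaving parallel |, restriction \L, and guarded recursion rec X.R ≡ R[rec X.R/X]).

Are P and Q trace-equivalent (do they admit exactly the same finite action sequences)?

trace-equivalent

Reachable graph of P (2 states):
  m0 = a.(0 + 0\{b} | (0 + 0)) | -a-> m1
  m1 = 0 + 0\{b} | (0 + 0) | stopped
Reachable graph of Q (2 states):
  n0 = a.(0\{b} | (0 + 0)) | -a-> n1
  n1 = 0\{b} | (0 + 0) | stopped
Bisimilarity quotient blocks:
  B0 = {m0, n0}
  B1 = {m1, n1}
m0 ∈ B0, n0 ∈ B0 → same block
Bisimilar ⇒ trace-equivalent.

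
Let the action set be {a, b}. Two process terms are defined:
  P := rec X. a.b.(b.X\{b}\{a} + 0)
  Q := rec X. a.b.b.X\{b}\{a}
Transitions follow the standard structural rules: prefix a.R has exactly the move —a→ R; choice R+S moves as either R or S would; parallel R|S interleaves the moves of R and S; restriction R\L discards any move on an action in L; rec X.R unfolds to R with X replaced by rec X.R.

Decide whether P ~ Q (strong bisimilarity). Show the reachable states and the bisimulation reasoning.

P ~ Q

P's transition system — 4 states:
  u0 = rec X. a.b.(b.X\{b}\{a} + 0) :: -a-> u1
  u1 = b.(b.(rec X. a.b.(b.X\{b}\{a} + 0))\{b}\{a} + 0) :: -b-> u2
  u2 = b.(rec X. a.b.(b.X\{b}\{a} + 0))\{b}\{a} + 0 :: -b-> u3
  u3 = (rec X. a.b.(b.X\{b}\{a} + 0))\{b}\{a} :: stopped
Q's transition system — 4 states:
  v0 = rec X. a.b.b.X\{b}\{a} :: -a-> v1
  v1 = b.b.(rec X. a.b.b.X\{b}\{a})\{b}\{a} :: -b-> v2
  v2 = b.(rec X. a.b.b.X\{b}\{a})\{b}\{a} :: -b-> v3
  v3 = (rec X. a.b.b.X\{b}\{a})\{b}\{a} :: stopped
Bisimilarity quotient blocks:
  B0 = {u0, v0}
  B1 = {u1, v1}
  B2 = {u2, v2}
  B3 = {u3, v3}
u0 ∈ B0, v0 ∈ B0 → same block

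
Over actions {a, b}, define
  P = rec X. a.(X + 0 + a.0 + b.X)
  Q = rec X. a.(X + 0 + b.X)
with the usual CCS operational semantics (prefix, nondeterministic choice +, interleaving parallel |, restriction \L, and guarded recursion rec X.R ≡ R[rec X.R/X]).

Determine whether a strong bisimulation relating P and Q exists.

Reachable graph of P (3 states):
  u0 = rec X. a.(X + 0 + a.0 + b.X) has moves --a--▸ u1
  u1 = (rec X. a.(X + 0 + a.0 + b.X)) + 0 + a.0 + b.(rec X. a.(X + 0 + a.0 + b.X)) has moves --a--▸ u1, --a--▸ u2, --b--▸ u0
  u2 = 0 has moves ∅
Reachable graph of Q (2 states):
  v0 = rec X. a.(X + 0 + b.X) has moves --a--▸ v1
  v1 = (rec X. a.(X + 0 + b.X)) + 0 + b.(rec X. a.(X + 0 + b.X)) has moves --a--▸ v1, --b--▸ v0
Partition-refinement fixed point:
  B0 = {u0}
  B1 = {u1}
  B2 = {u2}
  B3 = {v0}
  B4 = {v1}
u0 ∈ B0, v0 ∈ B3 → different blocks

P ≁ Q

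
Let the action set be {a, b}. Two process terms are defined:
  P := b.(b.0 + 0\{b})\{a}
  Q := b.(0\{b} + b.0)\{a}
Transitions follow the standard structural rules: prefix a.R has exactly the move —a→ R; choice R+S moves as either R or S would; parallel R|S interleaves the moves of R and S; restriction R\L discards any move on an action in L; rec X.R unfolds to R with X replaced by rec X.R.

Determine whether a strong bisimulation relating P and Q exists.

bisimilar

P's transition system — 3 states:
  p0 = b.(b.0 + 0\{b})\{a} ⊢ =b=> p1
  p1 = (b.0 + 0\{b})\{a} ⊢ =b=> p2
  p2 = 0\{a} ⊢ ·
Q's transition system — 3 states:
  q0 = b.(0\{b} + b.0)\{a} ⊢ =b=> q1
  q1 = (0\{b} + b.0)\{a} ⊢ =b=> q2
  q2 = 0\{a} ⊢ ·
Bisimilarity quotient blocks:
  B0 = {p0, q0}
  B1 = {p1, q1}
  B2 = {p2, q2}
p0 ∈ B0, q0 ∈ B0 → same block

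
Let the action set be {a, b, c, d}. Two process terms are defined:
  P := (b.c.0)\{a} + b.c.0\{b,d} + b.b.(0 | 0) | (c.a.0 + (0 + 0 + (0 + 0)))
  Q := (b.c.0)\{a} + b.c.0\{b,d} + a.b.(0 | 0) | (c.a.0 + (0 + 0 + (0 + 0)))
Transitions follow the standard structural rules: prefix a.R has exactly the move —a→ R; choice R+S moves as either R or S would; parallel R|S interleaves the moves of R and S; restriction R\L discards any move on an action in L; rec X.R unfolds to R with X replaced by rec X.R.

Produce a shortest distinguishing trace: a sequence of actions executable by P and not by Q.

bb

Reachable graph of P (13 states):
  m0 = (b.c.0)\{a} + b.c.0\{b,d} + b.b.(0 | 0) | (c.a.0 + (0 + 0 + (0 + 0))) ⊢ —b→ m1, —b→ m2, —b→ m3, —c→ m4
  m1 = (c.0)\{a} ⊢ —c→ m5
  m2 = b.(0 | 0) | (c.a.0 + (0 + 0 + (0 + 0))) ⊢ —b→ m6, —c→ m7
  m3 = c.0\{b,d} ⊢ —c→ m8
  m4 = b.b.(0 | 0) | a.0 ⊢ —a→ m9, —b→ m7
  m5 = 0\{a} ⊢ (no moves)
  m6 = 0 | 0 | (c.a.0 + (0 + 0 + (0 + 0))) ⊢ —c→ m10
  m7 = b.(0 | 0) | a.0 ⊢ —a→ m11, —b→ m10
  m8 = 0\{b,d} ⊢ (no moves)
  m9 = b.b.(0 | 0) | 0 ⊢ —b→ m11
  m10 = 0 | 0 | a.0 ⊢ —a→ m12
  m11 = b.(0 | 0) | 0 ⊢ —b→ m12
  m12 = 0 | 0 | 0 ⊢ (no moves)
Reachable graph of Q (13 states):
  n0 = (b.c.0)\{a} + b.c.0\{b,d} + a.b.(0 | 0) | (c.a.0 + (0 + 0 + (0 + 0))) ⊢ —a→ n1, —b→ n2, —b→ n3, —c→ n4
  n1 = b.(0 | 0) | (c.a.0 + (0 + 0 + (0 + 0))) ⊢ —b→ n5, —c→ n6
  n2 = (c.0)\{a} ⊢ —c→ n7
  n3 = c.0\{b,d} ⊢ —c→ n8
  n4 = a.b.(0 | 0) | a.0 ⊢ —a→ n6, —a→ n9
  n5 = 0 | 0 | (c.a.0 + (0 + 0 + (0 + 0))) ⊢ —c→ n10
  n6 = b.(0 | 0) | a.0 ⊢ —a→ n11, —b→ n10
  n7 = 0\{a} ⊢ (no moves)
  n8 = 0\{b,d} ⊢ (no moves)
  n9 = a.b.(0 | 0) | 0 ⊢ —a→ n11
  n10 = 0 | 0 | a.0 ⊢ —a→ n12
  n11 = b.(0 | 0) | 0 ⊢ —b→ n12
  n12 = 0 | 0 | 0 ⊢ (no moves)
Run σ = ⟨bb⟩ on P: start {m0}
  after b @ step 1: {m1, m2, m3}
  after b @ step 2: {m6}
  — P admits the full trace.
Run σ = ⟨bb⟩ on Q: start {n0}
  after b @ step 1: {n2, n3}
  after b @ step 2: ∅  — Q cannot continue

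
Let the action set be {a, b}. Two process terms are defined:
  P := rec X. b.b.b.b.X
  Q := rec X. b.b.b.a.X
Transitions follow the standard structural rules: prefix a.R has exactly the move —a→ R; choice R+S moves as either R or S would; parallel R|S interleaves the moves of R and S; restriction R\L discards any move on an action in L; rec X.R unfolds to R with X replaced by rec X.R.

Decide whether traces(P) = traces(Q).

LTS(P): 4 reachable states
  m0 = rec X. b.b.b.b.X → —b→ m1
  m1 = b.b.b.(rec X. b.b.b.b.X) → —b→ m2
  m2 = b.b.(rec X. b.b.b.b.X) → —b→ m3
  m3 = b.(rec X. b.b.b.b.X) → —b→ m0
LTS(Q): 4 reachable states
  n0 = rec X. b.b.b.a.X → —b→ n1
  n1 = b.b.a.(rec X. b.b.b.a.X) → —b→ n2
  n2 = b.a.(rec X. b.b.b.a.X) → —b→ n3
  n3 = a.(rec X. b.b.b.a.X) → —a→ n0
Executing bbbb from P (initial set {m0}):
  after b @ step 1: {m1}
  after b @ step 2: {m2}
  after b @ step 3: {m3}
  after b @ step 4: {m0}
  ✓ P
Executing bbbb from Q (initial set {n0}):
  after b @ step 1: {n1}
  after b @ step 2: {n2}
  after b @ step 3: {n3}
  after b @ step 4: no successor for Q

trace-distinct — witness ⟨bbbb⟩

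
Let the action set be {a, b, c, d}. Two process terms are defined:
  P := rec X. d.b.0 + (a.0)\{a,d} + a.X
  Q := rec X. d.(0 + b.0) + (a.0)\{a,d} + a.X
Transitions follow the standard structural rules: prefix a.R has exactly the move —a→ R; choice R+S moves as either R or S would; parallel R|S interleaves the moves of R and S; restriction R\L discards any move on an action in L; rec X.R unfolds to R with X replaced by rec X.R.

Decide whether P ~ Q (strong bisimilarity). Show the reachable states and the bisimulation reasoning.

Reachable graph of P (3 states):
  u0 = rec X. d.b.0 + (a.0)\{a,d} + a.X :: -a-> u0, -d-> u1
  u1 = b.0 :: -b-> u2
  u2 = 0 :: ∅
Reachable graph of Q (3 states):
  v0 = rec X. d.(0 + b.0) + (a.0)\{a,d} + a.X :: -a-> v0, -d-> v1
  v1 = 0 + b.0 :: -b-> v2
  v2 = 0 :: ∅
Coarsest stable partition (strong bisimilarity classes):
  B0 = {u0, v0}
  B1 = {u1, v1}
  B2 = {u2, v2}
u0 ∈ B0, v0 ∈ B0 → same block

YES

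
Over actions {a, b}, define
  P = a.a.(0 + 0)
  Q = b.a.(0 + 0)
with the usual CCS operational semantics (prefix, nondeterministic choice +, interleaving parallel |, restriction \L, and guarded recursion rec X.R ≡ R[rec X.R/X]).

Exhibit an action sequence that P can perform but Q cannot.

a

P's transition system — 3 states:
  p0 = a.a.(0 + 0) | ··a··> p1
  p1 = a.(0 + 0) | ··a··> p2
  p2 = 0 + 0 | ∅
Q's transition system — 3 states:
  q0 = b.a.(0 + 0) | ··b··> q1
  q1 = a.(0 + 0) | ··a··> q2
  q2 = 0 + 0 | ∅
Executing a from P (initial set {p0}):
  after a @ step 1: {p1}
  P completes σ.
Executing a from Q (initial set {q0}):
  after a @ step 1: no successor for Q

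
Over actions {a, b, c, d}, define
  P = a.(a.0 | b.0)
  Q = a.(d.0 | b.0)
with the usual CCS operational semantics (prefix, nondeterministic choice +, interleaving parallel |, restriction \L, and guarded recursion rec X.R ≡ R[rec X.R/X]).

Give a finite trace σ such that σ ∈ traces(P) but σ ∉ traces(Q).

P's transition system — 5 states:
  u0 = a.(a.0 | b.0) :: ··a··> u1
  u1 = a.0 | b.0 :: ··a··> u2, ··b··> u3
  u2 = 0 | b.0 :: ··b··> u4
  u3 = a.0 | 0 :: ··a··> u4
  u4 = 0 | 0 :: (no moves)
Q's transition system — 5 states:
  v0 = a.(d.0 | b.0) :: ··a··> v1
  v1 = d.0 | b.0 :: ··b··> v2, ··d··> v3
  v2 = d.0 | 0 :: ··d··> v4
  v3 = 0 | b.0 :: ··b··> v4
  v4 = 0 | 0 :: (no moves)
Executing aa from P (initial set {u0}):
  step 1 (a): {u1}
  step 2 (a): {u2}
  ✓ P
Executing aa from Q (initial set {v0}):
  step 1 (a): {v1}
  step 2 (a): ∅ (Q stuck)

aa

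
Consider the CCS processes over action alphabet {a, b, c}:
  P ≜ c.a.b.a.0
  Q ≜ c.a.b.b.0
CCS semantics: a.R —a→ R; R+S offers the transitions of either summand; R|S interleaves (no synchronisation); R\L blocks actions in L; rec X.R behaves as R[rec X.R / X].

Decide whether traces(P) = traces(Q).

NO — witness ⟨caba⟩

P's transition system — 5 states:
  u0 = c.a.b.a.0 ⊢ --c--▸ u1
  u1 = a.b.a.0 ⊢ --a--▸ u2
  u2 = b.a.0 ⊢ --b--▸ u3
  u3 = a.0 ⊢ --a--▸ u4
  u4 = 0 ⊢ stopped
Q's transition system — 5 states:
  v0 = c.a.b.b.0 ⊢ --c--▸ v1
  v1 = a.b.b.0 ⊢ --a--▸ v2
  v2 = b.b.0 ⊢ --b--▸ v3
  v3 = b.0 ⊢ --b--▸ v4
  v4 = 0 ⊢ stopped
Run σ = ⟨caba⟩ on P: start {u0}
  after c @ step 1: {u1}
  after a @ step 2: {u2}
  after b @ step 3: {u3}
  after a @ step 4: {u4}
  ✓ P
Run σ = ⟨caba⟩ on Q: start {v0}
  after c @ step 1: {v1}
  after a @ step 2: {v2}
  after b @ step 3: {v3}
  after a @ step 4: ∅  — Q cannot continue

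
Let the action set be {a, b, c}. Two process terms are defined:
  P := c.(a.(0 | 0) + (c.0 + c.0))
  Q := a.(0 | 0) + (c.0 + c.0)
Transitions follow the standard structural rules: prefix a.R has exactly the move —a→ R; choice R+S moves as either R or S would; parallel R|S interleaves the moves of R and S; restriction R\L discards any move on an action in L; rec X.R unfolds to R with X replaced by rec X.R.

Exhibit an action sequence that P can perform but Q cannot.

P's transition system — 4 states:
  m0 = c.(a.(0 | 0) + (c.0 + c.0)) | —c→ m1
  m1 = a.(0 | 0) + (c.0 + c.0) | —a→ m2, —c→ m3
  m2 = 0 | 0 | stopped
  m3 = 0 | stopped
Q's transition system — 3 states:
  n0 = a.(0 | 0) + (c.0 + c.0) | —a→ n1, —c→ n2
  n1 = 0 | 0 | stopped
  n2 = 0 | stopped
Run σ = ⟨ca⟩ on P: start {m0}
  step 1 (c): {m1}
  step 2 (a): {m2}
  — P admits the full trace.
Run σ = ⟨ca⟩ on Q: start {n0}
  step 1 (c): {n2}
  step 2 (a): ∅  — Q cannot continue

ca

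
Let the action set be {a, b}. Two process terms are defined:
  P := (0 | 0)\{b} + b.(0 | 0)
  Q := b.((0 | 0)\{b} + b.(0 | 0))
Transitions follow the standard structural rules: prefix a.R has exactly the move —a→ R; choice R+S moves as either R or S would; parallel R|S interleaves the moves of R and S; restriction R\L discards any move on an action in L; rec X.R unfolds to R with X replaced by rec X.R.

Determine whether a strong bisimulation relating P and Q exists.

P's transition system — 2 states:
  m0 = (0 | 0)\{b} + b.(0 | 0) ⊢ —b→ m1
  m1 = 0 | 0 ⊢ stopped
Q's transition system — 3 states:
  n0 = b.((0 | 0)\{b} + b.(0 | 0)) ⊢ —b→ n1
  n1 = (0 | 0)\{b} + b.(0 | 0) ⊢ —b→ n2
  n2 = 0 | 0 ⊢ stopped
Partition-refinement fixed point:
  B0 = {m0, n1}
  B1 = {m1, n2}
  B2 = {n0}
m0 ∈ B0, n0 ∈ B2 → different blocks

NO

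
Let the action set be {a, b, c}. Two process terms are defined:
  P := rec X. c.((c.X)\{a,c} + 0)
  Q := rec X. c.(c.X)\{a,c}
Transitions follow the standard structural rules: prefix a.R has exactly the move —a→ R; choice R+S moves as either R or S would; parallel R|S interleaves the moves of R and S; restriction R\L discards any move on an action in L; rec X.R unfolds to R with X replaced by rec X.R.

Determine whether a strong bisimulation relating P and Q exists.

P's transition system — 2 states:
  m0 = rec X. c.((c.X)\{a,c} + 0) :: ··c··> m1
  m1 = (c.(rec X. c.((c.X)\{a,c} + 0)))\{a,c} + 0 :: ∅
Q's transition system — 2 states:
  n0 = rec X. c.(c.X)\{a,c} :: ··c··> n1
  n1 = (c.(rec X. c.(c.X)\{a,c}))\{a,c} :: ∅
Partition-refinement fixed point:
  B0 = {m0, n0}
  B1 = {m1, n1}
m0 ∈ B0, n0 ∈ B0 → same block

YES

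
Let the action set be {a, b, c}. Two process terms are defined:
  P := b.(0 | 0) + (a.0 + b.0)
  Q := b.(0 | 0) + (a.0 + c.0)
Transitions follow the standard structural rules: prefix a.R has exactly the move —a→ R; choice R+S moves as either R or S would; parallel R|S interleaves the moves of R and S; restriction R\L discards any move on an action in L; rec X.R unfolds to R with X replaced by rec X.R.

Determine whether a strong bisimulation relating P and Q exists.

NO

LTS(P): 3 reachable states
  u0 = b.(0 | 0) + (a.0 + b.0) :: —a→ u1, —b→ u1, —b→ u2
  u1 = 0 :: stopped
  u2 = 0 | 0 :: stopped
LTS(Q): 3 reachable states
  v0 = b.(0 | 0) + (a.0 + c.0) :: —a→ v1, —b→ v2, —c→ v1
  v1 = 0 :: stopped
  v2 = 0 | 0 :: stopped
Partition-refinement fixed point:
  B0 = {u0}
  B1 = {u1, u2, v1, v2}
  B2 = {v0}
u0 ∈ B0, v0 ∈ B2 → different blocks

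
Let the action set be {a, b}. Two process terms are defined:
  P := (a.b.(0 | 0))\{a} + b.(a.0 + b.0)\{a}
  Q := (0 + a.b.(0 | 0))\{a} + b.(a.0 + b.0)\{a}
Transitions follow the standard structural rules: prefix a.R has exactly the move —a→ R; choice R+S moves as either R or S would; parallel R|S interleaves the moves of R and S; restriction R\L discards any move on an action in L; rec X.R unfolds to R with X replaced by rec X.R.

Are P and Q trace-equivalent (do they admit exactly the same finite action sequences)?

traces(P) = traces(Q)

LTS(P): 3 reachable states
  u0 = (a.b.(0 | 0))\{a} + b.(a.0 + b.0)\{a} → -b-> u1
  u1 = (a.0 + b.0)\{a} → -b-> u2
  u2 = 0\{a} → stopped
LTS(Q): 3 reachable states
  v0 = (0 + a.b.(0 | 0))\{a} + b.(a.0 + b.0)\{a} → -b-> v1
  v1 = (a.0 + b.0)\{a} → -b-> v2
  v2 = 0\{a} → stopped
Partition-refinement fixed point:
  B0 = {u0, v0}
  B1 = {u1, v1}
  B2 = {u2, v2}
u0 ∈ B0, v0 ∈ B0 → same block
Bisimilar ⇒ trace-equivalent.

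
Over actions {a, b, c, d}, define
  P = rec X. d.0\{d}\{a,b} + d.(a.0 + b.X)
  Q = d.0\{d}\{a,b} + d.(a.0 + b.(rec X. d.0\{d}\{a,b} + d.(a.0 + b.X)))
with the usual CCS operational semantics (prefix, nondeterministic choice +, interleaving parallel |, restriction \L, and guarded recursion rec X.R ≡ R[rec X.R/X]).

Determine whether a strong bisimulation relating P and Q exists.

bisimilar

Reachable graph of P (4 states):
  p0 = rec X. d.0\{d}\{a,b} + d.(a.0 + b.X) | =d=> p1, =d=> p2
  p1 = 0\{d}\{a,b} | (no moves)
  p2 = a.0 + b.(rec X. d.0\{d}\{a,b} + d.(a.0 + b.X)) | =a=> p3, =b=> p0
  p3 = 0 | (no moves)
Reachable graph of Q (5 states):
  q0 = d.0\{d}\{a,b} + d.(a.0 + b.(rec X. d.0\{d}\{a,b} + d.(a.0 + b.X))) | =d=> q1, =d=> q2
  q1 = 0\{d}\{a,b} | (no moves)
  q2 = a.0 + b.(rec X. d.0\{d}\{a,b} + d.(a.0 + b.X)) | =a=> q3, =b=> q4
  q3 = 0 | (no moves)
  q4 = rec X. d.0\{d}\{a,b} + d.(a.0 + b.X) | =d=> q1, =d=> q2
Coarsest stable partition (strong bisimilarity classes):
  B0 = {p0, q0, q4}
  B1 = {p2, q2}
  B2 = {p1, p3, q1, q3}
p0 ∈ B0, q0 ∈ B0 → same block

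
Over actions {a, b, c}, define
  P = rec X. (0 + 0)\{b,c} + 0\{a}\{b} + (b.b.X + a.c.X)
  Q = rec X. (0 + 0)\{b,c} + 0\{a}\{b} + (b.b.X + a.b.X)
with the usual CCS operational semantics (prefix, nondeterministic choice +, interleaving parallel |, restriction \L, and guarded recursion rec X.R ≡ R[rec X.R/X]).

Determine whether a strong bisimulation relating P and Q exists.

P ≁ Q

LTS(P): 3 reachable states
  p0 = rec X. (0 + 0)\{b,c} + 0\{a}\{b} + (b.b.X + a.c.X) has moves --a--▸ p1, --b--▸ p2
  p1 = c.(rec X. (0 + 0)\{b,c} + 0\{a}\{b} + (b.b.X + a.c.X)) has moves --c--▸ p0
  p2 = b.(rec X. (0 + 0)\{b,c} + 0\{a}\{b} + (b.b.X + a.c.X)) has moves --b--▸ p0
LTS(Q): 2 reachable states
  q0 = rec X. (0 + 0)\{b,c} + 0\{a}\{b} + (b.b.X + a.b.X) has moves --a--▸ q1, --b--▸ q1
  q1 = b.(rec X. (0 + 0)\{b,c} + 0\{a}\{b} + (b.b.X + a.b.X)) has moves --b--▸ q0
Bisimilarity quotient blocks:
  B0 = {p0}
  B1 = {p2}
  B2 = {p1}
  B3 = {q0}
  B4 = {q1}
p0 ∈ B0, q0 ∈ B3 → different blocks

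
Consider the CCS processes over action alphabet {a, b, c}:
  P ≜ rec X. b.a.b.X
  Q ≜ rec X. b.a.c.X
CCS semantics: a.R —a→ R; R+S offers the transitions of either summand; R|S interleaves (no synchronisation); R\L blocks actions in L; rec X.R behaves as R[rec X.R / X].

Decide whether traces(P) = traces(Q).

NO — witness ⟨bab⟩

P's transition system — 3 states:
  s0 = rec X. b.a.b.X has moves --b--▸ s1
  s1 = a.b.(rec X. b.a.b.X) has moves --a--▸ s2
  s2 = b.(rec X. b.a.b.X) has moves --b--▸ s0
Q's transition system — 3 states:
  t0 = rec X. b.a.c.X has moves --b--▸ t1
  t1 = a.c.(rec X. b.a.c.X) has moves --a--▸ t2
  t2 = c.(rec X. b.a.c.X) has moves --c--▸ t0
Run σ = ⟨bab⟩ on P: start {s0}
  [1] b ⇒ {s1}
  [2] a ⇒ {s2}
  [3] b ⇒ {s0}
  ✓ P
Run σ = ⟨bab⟩ on Q: start {t0}
  [1] b ⇒ {t1}
  [2] a ⇒ {t2}
  [3] b ⇒ ∅ (Q stuck)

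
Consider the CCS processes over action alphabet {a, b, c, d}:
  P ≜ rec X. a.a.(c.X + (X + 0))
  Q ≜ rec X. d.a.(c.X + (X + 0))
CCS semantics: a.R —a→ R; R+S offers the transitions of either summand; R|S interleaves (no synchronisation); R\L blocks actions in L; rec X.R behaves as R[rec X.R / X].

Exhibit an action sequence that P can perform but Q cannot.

P's transition system — 3 states:
  m0 = rec X. a.a.(c.X + (X + 0)) | ··a··> m1
  m1 = a.(c.(rec X. a.a.(c.X + (X + 0))) + ((rec X. a.a.(c.X + (X + 0))) + 0)) | ··a··> m2
  m2 = c.(rec X. a.a.(c.X + (X + 0))) + ((rec X. a.a.(c.X + (X + 0))) + 0) | ··a··> m1, ··c··> m0
Q's transition system — 3 states:
  n0 = rec X. d.a.(c.X + (X + 0)) | ··d··> n1
  n1 = a.(c.(rec X. d.a.(c.X + (X + 0))) + ((rec X. d.a.(c.X + (X + 0))) + 0)) | ··a··> n2
  n2 = c.(rec X. d.a.(c.X + (X + 0))) + ((rec X. d.a.(c.X + (X + 0))) + 0) | ··c··> n0, ··d··> n1
Trace ⟨a⟩ through P, begin at {m0}:
  step 1 (a): {m1}
  — P admits the full trace.
Trace ⟨a⟩ through Q, begin at {n0}:
  step 1 (a): ∅  — Q cannot continue

a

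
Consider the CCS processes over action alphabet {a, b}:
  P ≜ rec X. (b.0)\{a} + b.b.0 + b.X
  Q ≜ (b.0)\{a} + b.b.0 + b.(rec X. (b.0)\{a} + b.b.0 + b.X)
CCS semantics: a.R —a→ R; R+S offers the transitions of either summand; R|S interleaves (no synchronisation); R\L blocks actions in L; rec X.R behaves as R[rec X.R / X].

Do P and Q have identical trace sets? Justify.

YES

LTS(P): 4 reachable states
  p0 = rec X. (b.0)\{a} + b.b.0 + b.X :: --b--▸ p0, --b--▸ p1, --b--▸ p2
  p1 = 0\{a} :: stopped
  p2 = b.0 :: --b--▸ p3
  p3 = 0 :: stopped
LTS(Q): 5 reachable states
  q0 = (b.0)\{a} + b.b.0 + b.(rec X. (b.0)\{a} + b.b.0 + b.X) :: --b--▸ q1, --b--▸ q2, --b--▸ q3
  q1 = 0\{a} :: stopped
  q2 = b.0 :: --b--▸ q4
  q3 = rec X. (b.0)\{a} + b.b.0 + b.X :: --b--▸ q1, --b--▸ q2, --b--▸ q3
  q4 = 0 :: stopped
Partition-refinement fixed point:
  B0 = {p0, q0, q3}
  B1 = {p1, p3, q1, q4}
  B2 = {p2, q2}
p0 ∈ B0, q0 ∈ B0 → same block
Bisimilar ⇒ trace-equivalent.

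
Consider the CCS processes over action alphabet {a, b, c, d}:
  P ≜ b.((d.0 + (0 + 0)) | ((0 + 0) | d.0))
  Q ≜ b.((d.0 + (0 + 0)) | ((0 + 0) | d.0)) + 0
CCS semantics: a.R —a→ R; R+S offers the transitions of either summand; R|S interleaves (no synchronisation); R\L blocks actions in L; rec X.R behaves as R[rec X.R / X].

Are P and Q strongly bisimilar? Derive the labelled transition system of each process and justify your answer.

bisimilar

LTS(P): 5 reachable states
  p0 = b.((d.0 + (0 + 0)) | ((0 + 0) | d.0)) → ··b··> p1
  p1 = (d.0 + (0 + 0)) | ((0 + 0) | d.0) → ··d··> p2, ··d··> p3
  p2 = (d.0 + (0 + 0)) | ((0 + 0) | 0) → ··d··> p4
  p3 = 0 | ((0 + 0) | d.0) → ··d··> p4
  p4 = 0 | ((0 + 0) | 0) → deadlocked
LTS(Q): 5 reachable states
  q0 = b.((d.0 + (0 + 0)) | ((0 + 0) | d.0)) + 0 → ··b··> q1
  q1 = (d.0 + (0 + 0)) | ((0 + 0) | d.0) → ··d··> q2, ··d··> q3
  q2 = (d.0 + (0 + 0)) | ((0 + 0) | 0) → ··d··> q4
  q3 = 0 | ((0 + 0) | d.0) → ··d··> q4
  q4 = 0 | ((0 + 0) | 0) → deadlocked
Partition-refinement fixed point:
  B0 = {p0, q0}
  B1 = {p1, q1}
  B2 = {p2, p3, q2, q3}
  B3 = {p4, q4}
p0 ∈ B0, q0 ∈ B0 → same block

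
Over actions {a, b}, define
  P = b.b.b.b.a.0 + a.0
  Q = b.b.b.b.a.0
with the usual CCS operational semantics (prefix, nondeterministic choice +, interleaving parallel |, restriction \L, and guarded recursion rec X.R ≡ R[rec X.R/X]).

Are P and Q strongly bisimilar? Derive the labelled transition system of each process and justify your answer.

Reachable graph of P (6 states):
  p0 = b.b.b.b.a.0 + a.0 → --a--▸ p1, --b--▸ p2
  p1 = 0 → stopped
  p2 = b.b.b.a.0 → --b--▸ p3
  p3 = b.b.a.0 → --b--▸ p4
  p4 = b.a.0 → --b--▸ p5
  p5 = a.0 → --a--▸ p1
Reachable graph of Q (6 states):
  q0 = b.b.b.b.a.0 → --b--▸ q1
  q1 = b.b.b.a.0 → --b--▸ q2
  q2 = b.b.a.0 → --b--▸ q3
  q3 = b.a.0 → --b--▸ q4
  q4 = a.0 → --a--▸ q5
  q5 = 0 → stopped
Partition-refinement fixed point:
  B0 = {p0}
  B1 = {p2, q1}
  B2 = {p3, q2}
  B3 = {p4, q3}
  B4 = {p5, q4}
  B5 = {p1, q5}
  B6 = {q0}
p0 ∈ B0, q0 ∈ B6 → different blocks

P ≁ Q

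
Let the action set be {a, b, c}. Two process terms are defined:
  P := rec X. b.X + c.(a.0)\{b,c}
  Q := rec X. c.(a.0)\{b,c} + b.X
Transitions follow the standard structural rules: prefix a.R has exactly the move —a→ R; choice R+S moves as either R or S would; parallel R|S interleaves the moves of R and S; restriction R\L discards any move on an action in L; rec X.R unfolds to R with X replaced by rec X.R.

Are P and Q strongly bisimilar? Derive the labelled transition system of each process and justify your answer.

P's transition system — 3 states:
  p0 = rec X. b.X + c.(a.0)\{b,c} :: -b-> p0, -c-> p1
  p1 = (a.0)\{b,c} :: -a-> p2
  p2 = 0\{b,c} :: ∅
Q's transition system — 3 states:
  q0 = rec X. c.(a.0)\{b,c} + b.X :: -b-> q0, -c-> q1
  q1 = (a.0)\{b,c} :: -a-> q2
  q2 = 0\{b,c} :: ∅
Bisimilarity quotient blocks:
  B0 = {p0, q0}
  B1 = {p1, q1}
  B2 = {p2, q2}
p0 ∈ B0, q0 ∈ B0 → same block

bisimilar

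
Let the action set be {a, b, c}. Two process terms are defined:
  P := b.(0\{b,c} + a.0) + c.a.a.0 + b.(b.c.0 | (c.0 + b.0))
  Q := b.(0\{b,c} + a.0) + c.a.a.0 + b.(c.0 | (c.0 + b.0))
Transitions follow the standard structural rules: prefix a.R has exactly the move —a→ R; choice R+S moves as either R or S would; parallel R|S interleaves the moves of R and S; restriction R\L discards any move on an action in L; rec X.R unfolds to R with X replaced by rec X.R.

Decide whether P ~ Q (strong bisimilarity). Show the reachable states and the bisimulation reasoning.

LTS(P): 11 reachable states
  m0 = b.(0\{b,c} + a.0) + c.a.a.0 + b.(b.c.0 | (c.0 + b.0)) has moves =b=> m1, =b=> m2, =c=> m3
  m1 = 0\{b,c} + a.0 has moves =a=> m4
  m2 = b.c.0 | (c.0 + b.0) has moves =b=> m5, =b=> m6, =c=> m5
  m3 = a.a.0 has moves =a=> m7
  m4 = 0 has moves deadlocked
  m5 = b.c.0 | 0 has moves =b=> m8
  m6 = c.0 | (c.0 + b.0) has moves =b=> m8, =c=> m8, =c=> m9
  m7 = a.0 has moves =a=> m4
  m8 = c.0 | 0 has moves =c=> m10
  m9 = 0 | (c.0 + b.0) has moves =b=> m10, =c=> m10
  m10 = 0 | 0 has moves deadlocked
LTS(Q): 9 reachable states
  n0 = b.(0\{b,c} + a.0) + c.a.a.0 + b.(c.0 | (c.0 + b.0)) has moves =b=> n1, =b=> n2, =c=> n3
  n1 = 0\{b,c} + a.0 has moves =a=> n4
  n2 = c.0 | (c.0 + b.0) has moves =b=> n5, =c=> n5, =c=> n6
  n3 = a.a.0 has moves =a=> n7
  n4 = 0 has moves deadlocked
  n5 = c.0 | 0 has moves =c=> n8
  n6 = 0 | (c.0 + b.0) has moves =b=> n8, =c=> n8
  n7 = a.0 has moves =a=> n4
  n8 = 0 | 0 has moves deadlocked
Bisimilarity quotient blocks:
  B0 = {m0}
  B1 = {m3, n3}
  B2 = {m1, m7, n1, n7}
  B3 = {m10, m4, n4, n8}
  B4 = {m2}
  B5 = {m6, n2}
  B6 = {m9, n6}
  B7 = {m8, n5}
  B8 = {m5}
  B9 = {n0}
m0 ∈ B0, n0 ∈ B9 → different blocks

P ≁ Q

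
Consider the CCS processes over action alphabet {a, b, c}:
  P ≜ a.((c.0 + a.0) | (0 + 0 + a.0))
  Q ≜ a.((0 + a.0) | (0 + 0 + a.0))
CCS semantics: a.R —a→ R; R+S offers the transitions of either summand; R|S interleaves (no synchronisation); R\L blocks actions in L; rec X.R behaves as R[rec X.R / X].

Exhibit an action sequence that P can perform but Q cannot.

ac

Reachable graph of P (5 states):
  s0 = a.((c.0 + a.0) | (0 + 0 + a.0)) has moves --a--▸ s1
  s1 = (c.0 + a.0) | (0 + 0 + a.0) has moves --a--▸ s2, --a--▸ s3, --c--▸ s3
  s2 = (c.0 + a.0) | 0 has moves --a--▸ s4, --c--▸ s4
  s3 = 0 | (0 + 0 + a.0) has moves --a--▸ s4
  s4 = 0 | 0 has moves deadlocked
Reachable graph of Q (5 states):
  t0 = a.((0 + a.0) | (0 + 0 + a.0)) has moves --a--▸ t1
  t1 = (0 + a.0) | (0 + 0 + a.0) has moves --a--▸ t2, --a--▸ t3
  t2 = (0 + a.0) | 0 has moves --a--▸ t4
  t3 = 0 | (0 + 0 + a.0) has moves --a--▸ t4
  t4 = 0 | 0 has moves deadlocked
Trace ⟨ac⟩ through P, begin at {s0}:
  after a @ step 1: {s1}
  after c @ step 2: {s3}
  ✓ P
Trace ⟨ac⟩ through Q, begin at {t0}:
  after a @ step 1: {t1}
  after c @ step 2: ∅ (Q stuck)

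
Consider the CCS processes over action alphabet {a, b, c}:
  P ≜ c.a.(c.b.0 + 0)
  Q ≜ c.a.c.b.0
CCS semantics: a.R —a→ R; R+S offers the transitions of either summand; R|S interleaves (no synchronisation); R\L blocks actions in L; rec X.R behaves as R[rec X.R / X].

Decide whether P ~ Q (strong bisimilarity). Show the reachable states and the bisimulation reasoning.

LTS(P): 5 reachable states
  m0 = c.a.(c.b.0 + 0) ⊢ —c→ m1
  m1 = a.(c.b.0 + 0) ⊢ —a→ m2
  m2 = c.b.0 + 0 ⊢ —c→ m3
  m3 = b.0 ⊢ —b→ m4
  m4 = 0 ⊢ deadlocked
LTS(Q): 5 reachable states
  n0 = c.a.c.b.0 ⊢ —c→ n1
  n1 = a.c.b.0 ⊢ —a→ n2
  n2 = c.b.0 ⊢ —c→ n3
  n3 = b.0 ⊢ —b→ n4
  n4 = 0 ⊢ deadlocked
Coarsest stable partition (strong bisimilarity classes):
  B0 = {m0, n0}
  B1 = {m1, n1}
  B2 = {m2, n2}
  B3 = {m3, n3}
  B4 = {m4, n4}
m0 ∈ B0, n0 ∈ B0 → same block

bisimilar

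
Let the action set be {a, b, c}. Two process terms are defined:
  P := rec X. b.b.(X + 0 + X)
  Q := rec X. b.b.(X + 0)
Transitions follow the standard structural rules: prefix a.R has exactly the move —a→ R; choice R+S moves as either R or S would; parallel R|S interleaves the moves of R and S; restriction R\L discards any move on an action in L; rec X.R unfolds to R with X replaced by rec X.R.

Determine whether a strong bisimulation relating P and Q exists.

YES

LTS(P): 3 reachable states
  m0 = rec X. b.b.(X + 0 + X) → -b-> m1
  m1 = b.((rec X. b.b.(X + 0 + X)) + 0 + (rec X. b.b.(X + 0 + X))) → -b-> m2
  m2 = (rec X. b.b.(X + 0 + X)) + 0 + (rec X. b.b.(X + 0 + X)) → -b-> m1
LTS(Q): 3 reachable states
  n0 = rec X. b.b.(X + 0) → -b-> n1
  n1 = b.((rec X. b.b.(X + 0)) + 0) → -b-> n2
  n2 = (rec X. b.b.(X + 0)) + 0 → -b-> n1
Coarsest stable partition (strong bisimilarity classes):
  B0 = {m0, m1, m2, n0, n1, n2}
m0 ∈ B0, n0 ∈ B0 → same block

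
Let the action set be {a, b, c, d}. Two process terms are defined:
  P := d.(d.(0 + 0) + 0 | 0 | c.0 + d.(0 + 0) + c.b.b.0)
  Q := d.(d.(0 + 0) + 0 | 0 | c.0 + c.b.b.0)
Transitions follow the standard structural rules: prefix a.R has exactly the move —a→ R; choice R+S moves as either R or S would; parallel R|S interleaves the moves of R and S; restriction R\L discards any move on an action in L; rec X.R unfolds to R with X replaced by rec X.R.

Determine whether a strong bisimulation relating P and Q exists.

Reachable graph of P (7 states):
  p0 = d.(d.(0 + 0) + 0 | 0 | c.0 + d.(0 + 0) + c.b.b.0) :: -d-> p1
  p1 = d.(0 + 0) + 0 | 0 | c.0 + d.(0 + 0) + c.b.b.0 :: -c-> p2, -c-> p3, -d-> p4
  p2 = 0 | 0 | 0 :: ∅
  p3 = b.b.0 :: -b-> p5
  p4 = 0 + 0 :: ∅
  p5 = b.0 :: -b-> p6
  p6 = 0 :: ∅
Reachable graph of Q (7 states):
  q0 = d.(d.(0 + 0) + 0 | 0 | c.0 + c.b.b.0) :: -d-> q1
  q1 = d.(0 + 0) + 0 | 0 | c.0 + c.b.b.0 :: -c-> q2, -c-> q3, -d-> q4
  q2 = 0 | 0 | 0 :: ∅
  q3 = b.b.0 :: -b-> q5
  q4 = 0 + 0 :: ∅
  q5 = b.0 :: -b-> q6
  q6 = 0 :: ∅
Partition-refinement fixed point:
  B0 = {p0, q0}
  B1 = {p1, q1}
  B2 = {p2, p4, p6, q2, q4, q6}
  B3 = {p3, q3}
  B4 = {p5, q5}
p0 ∈ B0, q0 ∈ B0 → same block

bisimilar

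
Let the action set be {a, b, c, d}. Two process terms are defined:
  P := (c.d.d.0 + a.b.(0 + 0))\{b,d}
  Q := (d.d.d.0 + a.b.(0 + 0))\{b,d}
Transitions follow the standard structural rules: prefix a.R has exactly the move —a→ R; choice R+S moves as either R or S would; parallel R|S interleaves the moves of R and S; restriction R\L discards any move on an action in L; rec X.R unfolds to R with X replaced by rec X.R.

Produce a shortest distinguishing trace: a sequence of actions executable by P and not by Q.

Reachable graph of P (3 states):
  m0 = (c.d.d.0 + a.b.(0 + 0))\{b,d} | --a--▸ m1, --c--▸ m2
  m1 = (b.(0 + 0))\{b,d} | ∅
  m2 = (d.d.0)\{b,d} | ∅
Reachable graph of Q (2 states):
  n0 = (d.d.d.0 + a.b.(0 + 0))\{b,d} | --a--▸ n1
  n1 = (b.(0 + 0))\{b,d} | ∅
Run σ = ⟨c⟩ on P: start {m0}
  [1] c ⇒ {m2}
  ✓ P
Run σ = ⟨c⟩ on Q: start {n0}
  [1] c ⇒ ∅ (Q stuck)

c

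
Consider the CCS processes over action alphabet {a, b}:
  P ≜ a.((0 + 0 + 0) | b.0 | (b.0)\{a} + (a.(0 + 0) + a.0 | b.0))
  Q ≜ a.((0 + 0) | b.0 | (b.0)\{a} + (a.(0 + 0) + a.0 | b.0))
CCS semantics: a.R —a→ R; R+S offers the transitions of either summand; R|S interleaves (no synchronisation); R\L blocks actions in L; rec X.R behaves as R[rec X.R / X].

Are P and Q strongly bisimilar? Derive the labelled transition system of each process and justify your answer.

YES

Reachable graph of P (9 states):
  u0 = a.((0 + 0 + 0) | b.0 | (b.0)\{a} + (a.(0 + 0) + a.0 | b.0)) :: --a--▸ u1
  u1 = (0 + 0 + 0) | b.0 | (b.0)\{a} + (a.(0 + 0) + a.0 | b.0) :: --a--▸ u2, --a--▸ u3, --b--▸ u4, --b--▸ u5, --b--▸ u6
  u2 = 0 + 0 :: stopped
  u3 = 0 | b.0 :: --b--▸ u7
  u4 = (0 + 0 + 0) | 0 | (b.0)\{a} :: --b--▸ u8
  u5 = (0 + 0 + 0) | b.0 | 0\{a} :: --b--▸ u8
  u6 = a.0 | 0 :: --a--▸ u7
  u7 = 0 | 0 :: stopped
  u8 = (0 + 0 + 0) | 0 | 0\{a} :: stopped
Reachable graph of Q (9 states):
  v0 = a.((0 + 0) | b.0 | (b.0)\{a} + (a.(0 + 0) + a.0 | b.0)) :: --a--▸ v1
  v1 = (0 + 0) | b.0 | (b.0)\{a} + (a.(0 + 0) + a.0 | b.0) :: --a--▸ v2, --a--▸ v3, --b--▸ v4, --b--▸ v5, --b--▸ v6
  v2 = 0 + 0 :: stopped
  v3 = 0 | b.0 :: --b--▸ v7
  v4 = (0 + 0) | 0 | (b.0)\{a} :: --b--▸ v8
  v5 = (0 + 0) | b.0 | 0\{a} :: --b--▸ v8
  v6 = a.0 | 0 :: --a--▸ v7
  v7 = 0 | 0 :: stopped
  v8 = (0 + 0) | 0 | 0\{a} :: stopped
Coarsest stable partition (strong bisimilarity classes):
  B0 = {u0, v0}
  B1 = {u1, v1}
  B2 = {u3, u4, u5, v3, v4, v5}
  B3 = {u2, u7, u8, v2, v7, v8}
  B4 = {u6, v6}
u0 ∈ B0, v0 ∈ B0 → same block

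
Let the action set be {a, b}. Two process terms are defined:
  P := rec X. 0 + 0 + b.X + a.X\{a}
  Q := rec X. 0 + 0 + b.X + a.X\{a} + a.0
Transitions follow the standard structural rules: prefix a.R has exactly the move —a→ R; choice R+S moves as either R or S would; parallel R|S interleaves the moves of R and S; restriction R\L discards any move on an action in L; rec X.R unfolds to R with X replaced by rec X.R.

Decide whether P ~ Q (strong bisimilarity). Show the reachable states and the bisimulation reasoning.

NO

Reachable graph of P (2 states):
  m0 = rec X. 0 + 0 + b.X + a.X\{a} → --a--▸ m1, --b--▸ m0
  m1 = (rec X. 0 + 0 + b.X + a.X\{a})\{a} → --b--▸ m1
Reachable graph of Q (3 states):
  n0 = rec X. 0 + 0 + b.X + a.X\{a} + a.0 → --a--▸ n1, --a--▸ n2, --b--▸ n0
  n1 = (rec X. 0 + 0 + b.X + a.X\{a} + a.0)\{a} → --b--▸ n1
  n2 = 0 → stopped
Partition-refinement fixed point:
  B0 = {m0}
  B1 = {m1, n1}
  B2 = {n0}
  B3 = {n2}
m0 ∈ B0, n0 ∈ B2 → different blocks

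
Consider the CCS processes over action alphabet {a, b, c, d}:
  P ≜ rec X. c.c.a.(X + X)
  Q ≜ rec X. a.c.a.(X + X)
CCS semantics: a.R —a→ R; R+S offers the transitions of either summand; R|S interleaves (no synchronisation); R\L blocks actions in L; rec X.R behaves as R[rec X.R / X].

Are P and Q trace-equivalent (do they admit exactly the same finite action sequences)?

traces(P) ≠ traces(Q) — witness ⟨c⟩

Reachable graph of P (4 states):
  p0 = rec X. c.c.a.(X + X) has moves ··c··> p1
  p1 = c.a.((rec X. c.c.a.(X + X)) + (rec X. c.c.a.(X + X))) has moves ··c··> p2
  p2 = a.((rec X. c.c.a.(X + X)) + (rec X. c.c.a.(X + X))) has moves ··a··> p3
  p3 = (rec X. c.c.a.(X + X)) + (rec X. c.c.a.(X + X)) has moves ··c··> p1
Reachable graph of Q (4 states):
  q0 = rec X. a.c.a.(X + X) has moves ··a··> q1
  q1 = c.a.((rec X. a.c.a.(X + X)) + (rec X. a.c.a.(X + X))) has moves ··c··> q2
  q2 = a.((rec X. a.c.a.(X + X)) + (rec X. a.c.a.(X + X))) has moves ··a··> q3
  q3 = (rec X. a.c.a.(X + X)) + (rec X. a.c.a.(X + X)) has moves ··a··> q1
Executing c from P (initial set {p0}):
  step 1 (c): {p1}
  P completes σ.
Executing c from Q (initial set {q0}):
  step 1 (c): no successor for Q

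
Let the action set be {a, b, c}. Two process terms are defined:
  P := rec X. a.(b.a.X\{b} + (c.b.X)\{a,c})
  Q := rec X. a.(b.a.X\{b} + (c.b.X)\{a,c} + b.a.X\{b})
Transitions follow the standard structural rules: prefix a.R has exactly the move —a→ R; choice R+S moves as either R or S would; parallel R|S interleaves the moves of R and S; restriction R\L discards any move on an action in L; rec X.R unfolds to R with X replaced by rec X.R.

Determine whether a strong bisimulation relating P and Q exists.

P ~ Q

P's transition system — 5 states:
  p0 = rec X. a.(b.a.X\{b} + (c.b.X)\{a,c}) → —a→ p1
  p1 = b.a.(rec X. a.(b.a.X\{b} + (c.b.X)\{a,c}))\{b} + (c.b.(rec X. a.(b.a.X\{b} + (c.b.X)\{a,c})))\{a,c} → —b→ p2
  p2 = a.(rec X. a.(b.a.X\{b} + (c.b.X)\{a,c}))\{b} → —a→ p3
  p3 = (rec X. a.(b.a.X\{b} + (c.b.X)\{a,c}))\{b} → —a→ p4
  p4 = (b.a.(rec X. a.(b.a.X\{b} + (c.b.X)\{a,c}))\{b} + (c.b.(rec X. a.(b.a.X\{b} + (c.b.X)\{a,c})))\{a,c})\{b} → ∅
Q's transition system — 5 states:
  q0 = rec X. a.(b.a.X\{b} + (c.b.X)\{a,c} + b.a.X\{b}) → —a→ q1
  q1 = b.a.(rec X. a.(b.a.X\{b} + (c.b.X)\{a,c} + b.a.X\{b}))\{b} + (c.b.(rec X. a.(b.a.X\{b} + (c.b.X)\{a,c} + b.a.X\{b})))\{a,c} + b.a.(rec X. a.(b.a.X\{b} + (c.b.X)\{a,c} + b.a.X\{b}))\{b} → —b→ q2
  q2 = a.(rec X. a.(b.a.X\{b} + (c.b.X)\{a,c} + b.a.X\{b}))\{b} → —a→ q3
  q3 = (rec X. a.(b.a.X\{b} + (c.b.X)\{a,c} + b.a.X\{b}))\{b} → —a→ q4
  q4 = (b.a.(rec X. a.(b.a.X\{b} + (c.b.X)\{a,c} + b.a.X\{b}))\{b} + (c.b.(rec X. a.(b.a.X\{b} + (c.b.X)\{a,c} + b.a.X\{b})))\{a,c} + b.a.(rec X. a.(b.a.X\{b} + (c.b.X)\{a,c} + b.a.X\{b}))\{b})\{b} → ∅
Partition-refinement fixed point:
  B0 = {p0, q0}
  B1 = {p1, q1}
  B2 = {p2, q2}
  B3 = {p3, q3}
  B4 = {p4, q4}
p0 ∈ B0, q0 ∈ B0 → same block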